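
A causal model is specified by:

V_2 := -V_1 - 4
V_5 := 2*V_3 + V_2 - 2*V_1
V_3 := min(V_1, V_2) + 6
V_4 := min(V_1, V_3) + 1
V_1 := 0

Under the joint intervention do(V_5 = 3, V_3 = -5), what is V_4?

-4

Under do(V_5 = 3, V_3 = -5), each intervened variable's structural equation is replaced by its fixed value.
V_4 = min(V_1, V_3) + 1  [with V_1=0, V_3=-5]  = -4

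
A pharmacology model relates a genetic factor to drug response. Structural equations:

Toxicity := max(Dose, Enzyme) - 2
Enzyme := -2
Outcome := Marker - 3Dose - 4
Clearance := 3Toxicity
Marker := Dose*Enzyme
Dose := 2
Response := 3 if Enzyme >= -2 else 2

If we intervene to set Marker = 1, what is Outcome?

The intervention breaks the incoming arrows to Marker: Marker := Dose*Enzyme no longer applies, and Marker = 1.
Outcome = Marker - 3Dose - 4  [with Marker=1, Dose=2]  = -9

-9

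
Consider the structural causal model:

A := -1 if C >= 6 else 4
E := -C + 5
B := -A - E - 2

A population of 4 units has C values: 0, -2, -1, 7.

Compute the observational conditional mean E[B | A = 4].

-12

Observing A=4 restricts to units where A's equation naturally yields 4: C ∈ {0, -2, -1}. In that subpopulation B = -11, -13, -12, mean -12.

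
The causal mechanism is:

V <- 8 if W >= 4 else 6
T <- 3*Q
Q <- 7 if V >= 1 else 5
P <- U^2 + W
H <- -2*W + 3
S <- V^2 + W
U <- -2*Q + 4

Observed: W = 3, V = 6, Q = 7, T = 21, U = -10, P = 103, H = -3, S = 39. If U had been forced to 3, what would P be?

The intervention breaks the incoming arrows to U: U <- -2*Q + 4 no longer applies, and U = 3.
P = U^2 + W  [with U=3, W=3]  = 12

12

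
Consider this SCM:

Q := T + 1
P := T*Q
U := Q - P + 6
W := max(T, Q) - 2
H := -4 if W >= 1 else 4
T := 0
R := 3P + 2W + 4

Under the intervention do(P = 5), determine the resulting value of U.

2

Intervening sets P = 5 and removes its equation (P := T*Q).
Q = T + 1  [with T=0]  = 1
U = Q - P + 6  [with Q=1, P=5]  = 2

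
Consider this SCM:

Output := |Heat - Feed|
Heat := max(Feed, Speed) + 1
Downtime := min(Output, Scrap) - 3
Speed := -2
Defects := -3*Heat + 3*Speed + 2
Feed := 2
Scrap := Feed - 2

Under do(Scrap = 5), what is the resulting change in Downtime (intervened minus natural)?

1

Under do(Scrap=5), the mechanism Scrap := Feed - 2 is discarded; Scrap is fixed at 5.
Heat = max(Feed, Speed) + 1  [with Feed=2, Speed=-2]  = 3
Output = |Heat - Feed|  [with Heat=3, Feed=2]  = 1
Downtime = min(Output, Scrap) - 3  [with Output=1, Scrap=5]  = -2
Without intervention: Heat = max(Feed, Speed) + 1  [with Feed=2, Speed=-2]  = 3; Scrap = Feed - 2  [with Feed=2]  = 0; Output = |Heat - Feed|  [with Heat=3, Feed=2]  = 1; Downtime = min(Output, Scrap) - 3  [with Output=1, Scrap=0]  = -3.
Change = -2 − (-3) = 1.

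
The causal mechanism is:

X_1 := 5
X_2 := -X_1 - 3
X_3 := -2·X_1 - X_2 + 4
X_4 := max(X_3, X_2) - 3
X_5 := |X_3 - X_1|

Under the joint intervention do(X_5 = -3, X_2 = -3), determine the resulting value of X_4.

Setting X_5 = -3, X_2 = -3 by intervention discards those variables' equations.
X_3 = -2·X_1 - X_2 + 4  [with X_1=5, X_2=-3]  = -3
X_4 = max(X_3, X_2) - 3  [with X_3=-3, X_2=-3]  = -6

-6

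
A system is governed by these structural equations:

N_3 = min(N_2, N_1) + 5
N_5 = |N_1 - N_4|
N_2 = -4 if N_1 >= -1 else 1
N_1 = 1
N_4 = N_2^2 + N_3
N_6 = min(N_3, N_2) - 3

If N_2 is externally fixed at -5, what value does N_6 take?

-8

Under do(N_2=-5), the mechanism N_2 = -4 if N_1 >= -1 else 1 is discarded; N_2 is fixed at -5.
N_3 = min(N_2, N_1) + 5  [with N_2=-5, N_1=1]  = 0
N_6 = min(N_3, N_2) - 3  [with N_3=0, N_2=-5]  = -8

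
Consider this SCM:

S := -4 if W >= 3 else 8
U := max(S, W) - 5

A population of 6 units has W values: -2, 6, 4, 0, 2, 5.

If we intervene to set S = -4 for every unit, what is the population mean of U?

do(S=-4) breaks S's dependence on W. With S=-4 fixed, U across the units is -7, 1, -1, -5, -3, 0, mean -2.5.

-2.5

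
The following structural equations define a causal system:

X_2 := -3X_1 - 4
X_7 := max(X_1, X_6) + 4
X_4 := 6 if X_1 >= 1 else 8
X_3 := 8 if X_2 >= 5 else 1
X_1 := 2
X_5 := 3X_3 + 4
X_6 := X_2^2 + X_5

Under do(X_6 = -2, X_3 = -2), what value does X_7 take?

6

Under do(X_6 = -2, X_3 = -2), each intervened variable's structural equation is replaced by its fixed value.
X_7 = max(X_1, X_6) + 4  [with X_1=2, X_6=-2]  = 6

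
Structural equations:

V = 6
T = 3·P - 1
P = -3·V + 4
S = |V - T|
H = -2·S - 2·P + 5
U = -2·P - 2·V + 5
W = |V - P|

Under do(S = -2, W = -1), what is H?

37

Under do(S = -2, W = -1), each intervened variable's structural equation is replaced by its fixed value.
P = -3·V + 4  [with V=6]  = -14
H = -2·S - 2·P + 5  [with S=-2, P=-14]  = 37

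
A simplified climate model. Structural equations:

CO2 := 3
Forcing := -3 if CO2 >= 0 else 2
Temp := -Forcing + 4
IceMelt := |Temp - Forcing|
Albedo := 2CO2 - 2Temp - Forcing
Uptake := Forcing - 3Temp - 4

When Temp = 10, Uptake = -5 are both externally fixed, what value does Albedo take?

-11

The joint intervention fixes Temp = 10, Uptake = -5, removing each variable's own equation.
Forcing = -3 if CO2 >= 0 else 2  [with CO2=3]  = -3
Albedo = 2CO2 - 2Temp - Forcing  [with CO2=3, Temp=10, Forcing=-3]  = -11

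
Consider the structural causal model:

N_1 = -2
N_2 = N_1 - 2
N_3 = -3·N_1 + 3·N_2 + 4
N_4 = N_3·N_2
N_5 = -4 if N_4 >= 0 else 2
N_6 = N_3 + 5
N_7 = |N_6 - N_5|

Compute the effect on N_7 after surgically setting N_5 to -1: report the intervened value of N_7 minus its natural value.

Under do(N_5=-1), the mechanism N_5 = -4 if N_4 >= 0 else 2 is discarded; N_5 is fixed at -1.
N_2 = N_1 - 2  [with N_1=-2]  = -4
N_3 = -3·N_1 + 3·N_2 + 4  [with N_1=-2, N_2=-4]  = -2
N_6 = N_3 + 5  [with N_3=-2]  = 3
N_7 = |N_6 - N_5|  [with N_6=3, N_5=-1]  = 4
Without intervention: N_2 = N_1 - 2  [with N_1=-2]  = -4; N_3 = -3·N_1 + 3·N_2 + 4  [with N_1=-2, N_2=-4]  = -2; N_4 = N_3·N_2  [with N_3=-2, N_2=-4]  = 8; N_5 = -4 if N_4 >= 0 else 2  [with N_4=8]  = -4; N_6 = N_3 + 5  [with N_3=-2]  = 3; N_7 = |N_6 - N_5|  [with N_6=3, N_5=-4]  = 7.
Change = 4 − 7 = -3.

-3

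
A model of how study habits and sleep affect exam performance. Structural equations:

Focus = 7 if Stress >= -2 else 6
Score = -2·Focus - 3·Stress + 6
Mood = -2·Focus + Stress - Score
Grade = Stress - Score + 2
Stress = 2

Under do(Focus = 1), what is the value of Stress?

Under do(Focus=1), the mechanism Focus = 7 if Stress >= -2 else 6 is discarded; Focus is fixed at 1.
Stress is not downstream of the intervention, so its value is determined by the original equations.

2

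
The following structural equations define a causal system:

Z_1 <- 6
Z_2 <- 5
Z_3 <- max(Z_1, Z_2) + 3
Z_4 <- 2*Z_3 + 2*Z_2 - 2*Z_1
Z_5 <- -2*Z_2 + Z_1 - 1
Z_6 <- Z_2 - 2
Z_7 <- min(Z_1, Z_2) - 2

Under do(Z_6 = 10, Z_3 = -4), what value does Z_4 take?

-10

Under do(Z_6 = 10, Z_3 = -4), each intervened variable's structural equation is replaced by its fixed value.
Z_4 = 2*Z_3 + 2*Z_2 - 2*Z_1  [with Z_3=-4, Z_2=5, Z_1=6]  = -10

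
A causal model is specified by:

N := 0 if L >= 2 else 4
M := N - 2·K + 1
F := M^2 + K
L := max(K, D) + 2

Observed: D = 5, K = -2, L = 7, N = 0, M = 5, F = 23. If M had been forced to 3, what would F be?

The intervention breaks the incoming arrows to M: M := N - 2·K + 1 no longer applies, and M = 3.
F = M^2 + K  [with M=3, K=-2]  = 7

7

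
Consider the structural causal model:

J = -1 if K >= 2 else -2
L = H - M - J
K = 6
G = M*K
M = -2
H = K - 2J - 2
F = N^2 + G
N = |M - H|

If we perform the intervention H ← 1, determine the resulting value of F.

Under do(H=1), the mechanism H = K - 2J - 2 is discarded; H is fixed at 1.
G = M*K  [with M=-2, K=6]  = -12
N = |M - H|  [with M=-2, H=1]  = 3
F = N^2 + G  [with N=3, G=-12]  = -3

-3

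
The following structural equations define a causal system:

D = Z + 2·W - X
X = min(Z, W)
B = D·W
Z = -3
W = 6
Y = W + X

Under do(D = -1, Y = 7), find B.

Setting D = -1, Y = 7 by intervention discards those variables' equations.
B = D·W  [with D=-1, W=6]  = -6

-6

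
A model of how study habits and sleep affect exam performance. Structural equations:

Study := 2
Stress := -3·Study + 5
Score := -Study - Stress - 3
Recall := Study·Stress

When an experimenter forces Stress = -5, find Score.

0

The intervention breaks the incoming arrows to Stress: Stress := -3·Study + 5 no longer applies, and Stress = -5.
Score = -Study - Stress - 3  [with Study=2, Stress=-5]  = 0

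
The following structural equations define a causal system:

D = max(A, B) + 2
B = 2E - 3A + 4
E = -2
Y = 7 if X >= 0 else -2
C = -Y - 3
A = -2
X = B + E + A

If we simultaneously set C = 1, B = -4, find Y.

-2

Setting C = 1, B = -4 by intervention discards those variables' equations.
X = B + E + A  [with B=-4, E=-2, A=-2]  = -8
Y = 7 if X >= 0 else -2  [with X=-8]  = -2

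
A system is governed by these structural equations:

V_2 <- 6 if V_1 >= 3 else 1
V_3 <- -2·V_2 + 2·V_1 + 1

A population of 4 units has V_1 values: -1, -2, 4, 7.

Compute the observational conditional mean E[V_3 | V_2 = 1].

-4

E[V_3|V_2=1] averages over only the 2 units with V_2=1 (V_1 = -1, -2): V_3 = -3, -5, mean -4.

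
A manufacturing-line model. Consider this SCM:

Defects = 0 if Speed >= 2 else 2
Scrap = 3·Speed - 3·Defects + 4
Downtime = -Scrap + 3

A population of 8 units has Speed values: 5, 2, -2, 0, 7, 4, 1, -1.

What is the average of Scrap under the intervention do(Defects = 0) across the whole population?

The intervention sets Defects=0 in all 8 units regardless of Speed. Recomputing Scrap per unit gives 19, 10, -2, 4, 25, 16, 7, 1; average 10.

10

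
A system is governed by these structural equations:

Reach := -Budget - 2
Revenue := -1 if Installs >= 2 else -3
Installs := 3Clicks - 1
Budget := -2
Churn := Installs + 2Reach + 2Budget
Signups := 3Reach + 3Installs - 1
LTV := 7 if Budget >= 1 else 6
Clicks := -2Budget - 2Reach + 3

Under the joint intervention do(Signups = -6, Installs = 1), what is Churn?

Setting Signups = -6, Installs = 1 by intervention discards those variables' equations.
Reach = -Budget - 2  [with Budget=-2]  = 0
Churn = Installs + 2Reach + 2Budget  [with Installs=1, Reach=0, Budget=-2]  = -3

-3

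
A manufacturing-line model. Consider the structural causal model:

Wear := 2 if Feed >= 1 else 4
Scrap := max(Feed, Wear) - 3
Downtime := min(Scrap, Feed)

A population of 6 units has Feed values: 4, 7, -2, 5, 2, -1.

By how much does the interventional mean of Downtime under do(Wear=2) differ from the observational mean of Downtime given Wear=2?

-1

Under do(Wear=2), Wear's equation is replaced by Wear=2 for every unit. Per-unit Downtime: 1, 4, -2, 2, -1, -1. Mean = 0.5.
Conditioning on Wear=2 selects the 4 unit(s) with Feed ∈ {4, 7, 5, 2}. Their Downtime values: 1, 4, 2, -1. Mean = 1.5.
Difference = 0.5 − 1.5 = -1.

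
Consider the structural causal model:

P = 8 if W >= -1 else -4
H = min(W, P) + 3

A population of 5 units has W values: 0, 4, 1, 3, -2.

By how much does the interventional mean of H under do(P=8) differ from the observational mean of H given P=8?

-0.8

Under do(P=8), P's equation is replaced by P=8 for every unit. Per-unit H: 3, 7, 4, 6, 1. Mean = 4.2.
Observing P=8 restricts to units where P's equation naturally yields 8: W ∈ {0, 4, 1, 3}. In that subpopulation H = 3, 7, 4, 6, mean 5.
Difference = 4.2 − 5 = -0.8.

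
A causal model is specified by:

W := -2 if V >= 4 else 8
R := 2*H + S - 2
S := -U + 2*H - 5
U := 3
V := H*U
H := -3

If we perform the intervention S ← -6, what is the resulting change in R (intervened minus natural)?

8

The intervention breaks the incoming arrows to S: S := -U + 2*H - 5 no longer applies, and S = -6.
R = 2*H + S - 2  [with H=-3, S=-6]  = -14
Without intervention: S = -U + 2*H - 5  [with U=3, H=-3]  = -14; R = 2*H + S - 2  [with H=-3, S=-14]  = -22.
Change = -14 − (-22) = 8.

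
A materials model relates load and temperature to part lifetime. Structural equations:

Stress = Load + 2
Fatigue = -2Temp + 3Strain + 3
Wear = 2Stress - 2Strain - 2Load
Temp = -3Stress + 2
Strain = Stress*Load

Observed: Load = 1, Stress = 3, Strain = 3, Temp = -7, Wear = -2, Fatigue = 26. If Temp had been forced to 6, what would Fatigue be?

Under do(Temp=6), the mechanism Temp = -3Stress + 2 is discarded; Temp is fixed at 6.
Stress = Load + 2  [with Load=1]  = 3
Strain = Stress*Load  [with Stress=3, Load=1]  = 3
Fatigue = -2Temp + 3Strain + 3  [with Temp=6, Strain=3]  = 0

0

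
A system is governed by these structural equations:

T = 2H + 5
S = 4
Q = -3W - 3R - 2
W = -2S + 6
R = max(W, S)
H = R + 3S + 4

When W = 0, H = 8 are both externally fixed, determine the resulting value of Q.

The joint intervention fixes W = 0, H = 8, removing each variable's own equation.
R = max(W, S)  [with W=0, S=4]  = 4
Q = -3W - 3R - 2  [with W=0, R=4]  = -14

-14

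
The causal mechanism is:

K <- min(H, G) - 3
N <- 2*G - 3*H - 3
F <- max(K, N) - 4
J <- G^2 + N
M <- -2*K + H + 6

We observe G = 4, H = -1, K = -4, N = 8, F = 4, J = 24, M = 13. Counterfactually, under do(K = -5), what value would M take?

15

The intervention breaks the incoming arrows to K: K <- min(H, G) - 3 no longer applies, and K = -5.
M = -2*K + H + 6  [with K=-5, H=-1]  = 15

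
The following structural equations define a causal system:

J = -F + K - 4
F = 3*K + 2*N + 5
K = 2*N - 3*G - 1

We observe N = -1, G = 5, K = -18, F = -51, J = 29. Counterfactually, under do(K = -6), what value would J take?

5

do(K=-6) replaces the equation K = 2*N - 3*G - 1 with the constant K = -6.
F = 3*K + 2*N + 5  [with K=-6, N=-1]  = -15
J = -F + K - 4  [with F=-15, K=-6]  = 5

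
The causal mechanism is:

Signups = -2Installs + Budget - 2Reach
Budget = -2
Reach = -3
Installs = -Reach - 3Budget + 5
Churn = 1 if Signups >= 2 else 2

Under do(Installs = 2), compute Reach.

Under do(Installs=2), the mechanism Installs = -Reach - 3Budget + 5 is discarded; Installs is fixed at 2.
Since Reach is not a descendant of the intervened variable, it is unaffected.

-3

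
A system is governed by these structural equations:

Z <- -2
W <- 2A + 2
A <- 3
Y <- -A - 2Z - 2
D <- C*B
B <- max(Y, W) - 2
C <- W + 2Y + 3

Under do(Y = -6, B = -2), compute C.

-1

The joint intervention fixes Y = -6, B = -2, removing each variable's own equation.
W = 2A + 2  [with A=3]  = 8
C = W + 2Y + 3  [with W=8, Y=-6]  = -1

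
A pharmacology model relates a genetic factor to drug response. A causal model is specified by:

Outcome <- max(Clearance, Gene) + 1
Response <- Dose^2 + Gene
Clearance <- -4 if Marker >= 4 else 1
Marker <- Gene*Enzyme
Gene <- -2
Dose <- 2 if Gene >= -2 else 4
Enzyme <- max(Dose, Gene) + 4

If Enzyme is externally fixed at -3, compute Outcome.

-1

The intervention breaks the incoming arrows to Enzyme: Enzyme <- max(Dose, Gene) + 4 no longer applies, and Enzyme = -3.
Marker = Gene*Enzyme  [with Gene=-2, Enzyme=-3]  = 6
Clearance = -4 if Marker >= 4 else 1  [with Marker=6]  = -4
Outcome = max(Clearance, Gene) + 1  [with Clearance=-4, Gene=-2]  = -1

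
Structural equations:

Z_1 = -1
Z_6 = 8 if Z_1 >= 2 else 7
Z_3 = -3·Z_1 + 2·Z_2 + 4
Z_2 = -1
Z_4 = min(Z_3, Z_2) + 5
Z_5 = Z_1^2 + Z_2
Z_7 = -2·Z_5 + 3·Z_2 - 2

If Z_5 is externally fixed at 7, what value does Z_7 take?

-19

Under do(Z_5=7), the mechanism Z_5 = Z_1^2 + Z_2 is discarded; Z_5 is fixed at 7.
Z_7 = -2·Z_5 + 3·Z_2 - 2  [with Z_5=7, Z_2=-1]  = -19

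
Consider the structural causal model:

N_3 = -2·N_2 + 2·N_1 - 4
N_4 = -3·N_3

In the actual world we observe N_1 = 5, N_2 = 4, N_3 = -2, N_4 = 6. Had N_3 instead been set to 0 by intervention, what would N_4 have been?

The intervention breaks the incoming arrows to N_3: N_3 = -2·N_2 + 2·N_1 - 4 no longer applies, and N_3 = 0.
N_4 = -3·N_3  [with N_3=0]  = 0

0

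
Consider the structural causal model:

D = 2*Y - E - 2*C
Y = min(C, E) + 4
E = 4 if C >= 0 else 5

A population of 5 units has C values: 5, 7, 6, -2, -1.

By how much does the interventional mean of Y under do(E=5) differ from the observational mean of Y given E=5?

Every unit gets E=5 under the intervention. Y values become 9, 9, 9, 2, 3; E[Y|do(E=5)] = 6.4.
Conditioning on E=5 selects the 2 unit(s) with C ∈ {-2, -1}. Their Y values: 2, 3. Mean = 2.5.
Difference = 6.4 − 2.5 = 3.9.

3.9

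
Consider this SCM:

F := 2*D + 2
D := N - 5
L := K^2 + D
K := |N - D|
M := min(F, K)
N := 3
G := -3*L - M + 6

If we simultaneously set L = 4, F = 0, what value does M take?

0

Setting L = 4, F = 0 by intervention discards those variables' equations.
D = N - 5  [with N=3]  = -2
K = |N - D|  [with N=3, D=-2]  = 5
M = min(F, K)  [with F=0, K=5]  = 0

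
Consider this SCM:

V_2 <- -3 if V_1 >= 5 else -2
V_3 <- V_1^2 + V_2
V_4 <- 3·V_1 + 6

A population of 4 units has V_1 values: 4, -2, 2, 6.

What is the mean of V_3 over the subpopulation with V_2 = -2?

6

E[V_3|V_2=-2] averages over only the 3 units with V_2=-2 (V_1 = 4, -2, 2): V_3 = 14, 2, 2, mean 6.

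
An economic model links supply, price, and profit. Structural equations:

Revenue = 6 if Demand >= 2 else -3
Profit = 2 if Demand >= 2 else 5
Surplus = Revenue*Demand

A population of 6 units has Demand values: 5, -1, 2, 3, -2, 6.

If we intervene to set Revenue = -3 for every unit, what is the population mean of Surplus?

Under do(Revenue=-3), Revenue's equation is replaced by Revenue=-3 for every unit. Per-unit Surplus: -15, 3, -6, -9, 6, -18. Mean = -6.5.

-6.5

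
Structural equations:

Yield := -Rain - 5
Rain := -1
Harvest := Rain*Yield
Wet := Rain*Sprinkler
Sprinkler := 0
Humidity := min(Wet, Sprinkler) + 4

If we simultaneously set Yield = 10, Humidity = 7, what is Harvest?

Setting Yield = 10, Humidity = 7 by intervention discards those variables' equations.
Harvest = Rain*Yield  [with Rain=-1, Yield=10]  = -10

-10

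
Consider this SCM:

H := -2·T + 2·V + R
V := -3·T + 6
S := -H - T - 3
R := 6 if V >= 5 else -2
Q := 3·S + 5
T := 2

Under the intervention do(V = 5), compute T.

2

Under do(V=5), the mechanism V := -3·T + 6 is discarded; V is fixed at 5.
T is not downstream of the intervention, so its value is determined by the original equations.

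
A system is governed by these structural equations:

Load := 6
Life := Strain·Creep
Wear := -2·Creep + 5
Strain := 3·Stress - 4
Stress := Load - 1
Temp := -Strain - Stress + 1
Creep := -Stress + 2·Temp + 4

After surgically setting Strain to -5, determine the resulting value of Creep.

do(Strain=-5) replaces the equation Strain := 3·Stress - 4 with the constant Strain = -5.
Stress = Load - 1  [with Load=6]  = 5
Temp = -Strain - Stress + 1  [with Strain=-5, Stress=5]  = 1
Creep = -Stress + 2·Temp + 4  [with Stress=5, Temp=1]  = 1

1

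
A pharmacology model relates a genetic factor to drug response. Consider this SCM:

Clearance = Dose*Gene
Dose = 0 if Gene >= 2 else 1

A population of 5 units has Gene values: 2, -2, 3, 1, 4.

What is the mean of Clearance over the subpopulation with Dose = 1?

-0.5

Conditioning on Dose=1 selects the 2 unit(s) with Gene ∈ {-2, 1}. Their Clearance values: -2, 1. Mean = -0.5.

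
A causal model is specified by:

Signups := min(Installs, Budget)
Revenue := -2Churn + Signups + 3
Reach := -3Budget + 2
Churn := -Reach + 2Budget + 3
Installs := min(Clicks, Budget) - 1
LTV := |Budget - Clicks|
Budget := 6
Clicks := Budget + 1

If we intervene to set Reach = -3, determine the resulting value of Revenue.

Under do(Reach=-3), the mechanism Reach := -3Budget + 2 is discarded; Reach is fixed at -3.
Clicks = Budget + 1  [with Budget=6]  = 7
Installs = min(Clicks, Budget) - 1  [with Clicks=7, Budget=6]  = 5
Signups = min(Installs, Budget)  [with Installs=5, Budget=6]  = 5
Churn = -Reach + 2Budget + 3  [with Reach=-3, Budget=6]  = 18
Revenue = -2Churn + Signups + 3  [with Churn=18, Signups=5]  = -28

-28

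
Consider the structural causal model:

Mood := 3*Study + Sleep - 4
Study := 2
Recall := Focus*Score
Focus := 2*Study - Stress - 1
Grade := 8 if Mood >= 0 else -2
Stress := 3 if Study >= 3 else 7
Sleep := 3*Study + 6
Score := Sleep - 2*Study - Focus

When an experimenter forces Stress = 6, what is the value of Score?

11

do(Stress=6) replaces the equation Stress := 3 if Study >= 3 else 7 with the constant Stress = 6.
Sleep = 3*Study + 6  [with Study=2]  = 12
Focus = 2*Study - Stress - 1  [with Study=2, Stress=6]  = -3
Score = Sleep - 2*Study - Focus  [with Sleep=12, Study=2, Focus=-3]  = 11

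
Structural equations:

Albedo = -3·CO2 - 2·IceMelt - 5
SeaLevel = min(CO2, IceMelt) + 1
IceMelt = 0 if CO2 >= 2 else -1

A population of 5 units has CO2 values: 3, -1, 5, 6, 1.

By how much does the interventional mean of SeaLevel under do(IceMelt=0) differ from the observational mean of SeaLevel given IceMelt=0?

Under do(IceMelt=0), IceMelt's equation is replaced by IceMelt=0 for every unit. Per-unit SeaLevel: 1, 0, 1, 1, 1. Mean = 0.8.
E[SeaLevel|IceMelt=0] averages over only the 3 units with IceMelt=0 (CO2 = 3, 5, 6): SeaLevel = 1, 1, 1, mean 1.
Difference = 0.8 − 1 = -0.2.

-0.2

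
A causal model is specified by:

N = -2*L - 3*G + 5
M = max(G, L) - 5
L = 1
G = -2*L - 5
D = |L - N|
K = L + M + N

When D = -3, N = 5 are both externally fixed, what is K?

The joint intervention fixes D = -3, N = 5, removing each variable's own equation.
G = -2*L - 5  [with L=1]  = -7
M = max(G, L) - 5  [with G=-7, L=1]  = -4
K = L + M + N  [with L=1, M=-4, N=5]  = 2

2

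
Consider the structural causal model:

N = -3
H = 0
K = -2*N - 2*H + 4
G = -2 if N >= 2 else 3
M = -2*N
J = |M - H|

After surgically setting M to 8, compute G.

3

The intervention breaks the incoming arrows to M: M = -2*N no longer applies, and M = 8.
Since G is not a descendant of the intervened variable, it is unaffected.
G = -2 if N >= 2 else 3  [with N=-3]  = 3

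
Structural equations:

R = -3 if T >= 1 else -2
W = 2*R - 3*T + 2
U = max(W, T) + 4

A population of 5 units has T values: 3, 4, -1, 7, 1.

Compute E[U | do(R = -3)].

6.8

The intervention sets R=-3 in all 5 units regardless of T. Recomputing U per unit gives 7, 8, 3, 11, 5; average 6.8.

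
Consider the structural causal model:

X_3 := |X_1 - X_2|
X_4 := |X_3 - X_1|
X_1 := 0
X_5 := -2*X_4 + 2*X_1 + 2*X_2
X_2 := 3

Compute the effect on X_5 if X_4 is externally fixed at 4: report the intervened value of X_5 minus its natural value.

Intervening sets X_4 = 4 and removes its equation (X_4 := |X_3 - X_1|).
X_5 = -2*X_4 + 2*X_1 + 2*X_2  [with X_4=4, X_1=0, X_2=3]  = -2
Without intervention: X_3 = |X_1 - X_2|  [with X_1=0, X_2=3]  = 3; X_4 = |X_3 - X_1|  [with X_3=3, X_1=0]  = 3; X_5 = -2*X_4 + 2*X_1 + 2*X_2  [with X_4=3, X_1=0, X_2=3]  = 0.
Change = -2 − 0 = -2.

-2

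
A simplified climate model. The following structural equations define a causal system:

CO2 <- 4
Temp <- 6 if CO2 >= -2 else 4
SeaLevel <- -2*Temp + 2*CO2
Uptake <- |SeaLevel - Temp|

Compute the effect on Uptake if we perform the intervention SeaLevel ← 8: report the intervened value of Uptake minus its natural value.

-8

The intervention breaks the incoming arrows to SeaLevel: SeaLevel <- -2*Temp + 2*CO2 no longer applies, and SeaLevel = 8.
Temp = 6 if CO2 >= -2 else 4  [with CO2=4]  = 6
Uptake = |SeaLevel - Temp|  [with SeaLevel=8, Temp=6]  = 2
Without intervention: Temp = 6 if CO2 >= -2 else 4  [with CO2=4]  = 6; SeaLevel = -2*Temp + 2*CO2  [with Temp=6, CO2=4]  = -4; Uptake = |SeaLevel - Temp|  [with SeaLevel=-4, Temp=6]  = 10.
Change = 2 − 10 = -8.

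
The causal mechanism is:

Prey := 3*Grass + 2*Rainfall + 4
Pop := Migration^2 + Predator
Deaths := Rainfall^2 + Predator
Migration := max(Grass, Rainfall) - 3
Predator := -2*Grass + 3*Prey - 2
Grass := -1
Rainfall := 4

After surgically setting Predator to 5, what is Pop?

The intervention breaks the incoming arrows to Predator: Predator := -2*Grass + 3*Prey - 2 no longer applies, and Predator = 5.
Migration = max(Grass, Rainfall) - 3  [with Grass=-1, Rainfall=4]  = 1
Pop = Migration^2 + Predator  [with Migration=1, Predator=5]  = 6

6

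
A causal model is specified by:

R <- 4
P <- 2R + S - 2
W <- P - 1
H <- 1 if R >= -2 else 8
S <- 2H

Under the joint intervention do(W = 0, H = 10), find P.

26

Setting W = 0, H = 10 by intervention discards those variables' equations.
S = 2H  [with H=10]  = 20
P = 2R + S - 2  [with R=4, S=20]  = 26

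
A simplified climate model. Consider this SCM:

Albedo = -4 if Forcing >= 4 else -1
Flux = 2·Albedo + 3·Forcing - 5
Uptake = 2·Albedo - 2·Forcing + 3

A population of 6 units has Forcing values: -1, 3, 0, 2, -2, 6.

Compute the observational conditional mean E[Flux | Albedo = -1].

-5.8

Observing Albedo=-1 restricts to units where Albedo's equation naturally yields -1: Forcing ∈ {-1, 3, 0, 2, -2}. In that subpopulation Flux = -10, 2, -7, -1, -13, mean -5.8.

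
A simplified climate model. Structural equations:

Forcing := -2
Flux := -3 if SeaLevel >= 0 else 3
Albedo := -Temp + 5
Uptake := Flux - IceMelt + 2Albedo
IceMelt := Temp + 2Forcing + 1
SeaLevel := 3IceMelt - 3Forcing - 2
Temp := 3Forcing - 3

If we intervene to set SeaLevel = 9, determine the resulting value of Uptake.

37

Under do(SeaLevel=9), the mechanism SeaLevel := 3IceMelt - 3Forcing - 2 is discarded; SeaLevel is fixed at 9.
Temp = 3Forcing - 3  [with Forcing=-2]  = -9
IceMelt = Temp + 2Forcing + 1  [with Temp=-9, Forcing=-2]  = -12
Albedo = -Temp + 5  [with Temp=-9]  = 14
Flux = -3 if SeaLevel >= 0 else 3  [with SeaLevel=9]  = -3
Uptake = Flux - IceMelt + 2Albedo  [with Flux=-3, IceMelt=-12, Albedo=14]  = 37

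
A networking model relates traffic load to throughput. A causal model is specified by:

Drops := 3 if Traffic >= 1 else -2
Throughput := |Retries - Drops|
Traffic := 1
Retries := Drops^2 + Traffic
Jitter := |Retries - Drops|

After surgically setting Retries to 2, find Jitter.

1

The intervention breaks the incoming arrows to Retries: Retries := Drops^2 + Traffic no longer applies, and Retries = 2.
Drops = 3 if Traffic >= 1 else -2  [with Traffic=1]  = 3
Jitter = |Retries - Drops|  [with Retries=2, Drops=3]  = 1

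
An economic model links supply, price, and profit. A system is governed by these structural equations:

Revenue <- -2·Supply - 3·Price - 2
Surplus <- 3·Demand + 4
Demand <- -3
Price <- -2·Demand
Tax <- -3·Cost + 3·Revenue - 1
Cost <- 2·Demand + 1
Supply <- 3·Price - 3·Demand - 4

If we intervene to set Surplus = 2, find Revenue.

-66

The intervention breaks the incoming arrows to Surplus: Surplus <- 3·Demand + 4 no longer applies, and Surplus = 2.
Revenue is not downstream of the intervention, so its value is determined by the original equations.
Price = -2·Demand  [with Demand=-3]  = 6
Supply = 3·Price - 3·Demand - 4  [with Price=6, Demand=-3]  = 23
Revenue = -2·Supply - 3·Price - 2  [with Supply=23, Price=6]  = -66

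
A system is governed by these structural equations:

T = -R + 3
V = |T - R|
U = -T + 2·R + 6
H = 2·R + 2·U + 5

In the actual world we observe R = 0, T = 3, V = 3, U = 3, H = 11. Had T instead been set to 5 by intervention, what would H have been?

7

do(T=5) replaces the equation T = -R + 3 with the constant T = 5.
U = -T + 2·R + 6  [with T=5, R=0]  = 1
H = 2·R + 2·U + 5  [with R=0, U=1]  = 7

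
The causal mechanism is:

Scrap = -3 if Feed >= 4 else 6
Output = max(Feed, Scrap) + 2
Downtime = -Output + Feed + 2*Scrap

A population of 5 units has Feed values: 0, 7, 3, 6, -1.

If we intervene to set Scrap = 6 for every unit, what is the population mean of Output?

8.2

do(Scrap=6) breaks Scrap's dependence on Feed. With Scrap=6 fixed, Output across the units is 8, 9, 8, 8, 8, mean 8.2.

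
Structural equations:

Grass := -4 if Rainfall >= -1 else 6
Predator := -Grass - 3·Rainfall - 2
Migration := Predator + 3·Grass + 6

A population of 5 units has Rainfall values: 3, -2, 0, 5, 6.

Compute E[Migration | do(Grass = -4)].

Every unit gets Grass=-4 under the intervention. Migration values become -13, 2, -4, -19, -22; E[Migration|do(Grass=-4)] = -11.2.

-11.2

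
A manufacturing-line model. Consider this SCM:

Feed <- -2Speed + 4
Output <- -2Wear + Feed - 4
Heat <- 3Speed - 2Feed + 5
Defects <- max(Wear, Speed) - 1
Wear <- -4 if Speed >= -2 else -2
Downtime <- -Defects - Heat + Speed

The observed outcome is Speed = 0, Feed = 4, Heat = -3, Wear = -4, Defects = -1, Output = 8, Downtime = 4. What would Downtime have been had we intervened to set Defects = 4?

-1

Under do(Defects=4), the mechanism Defects <- max(Wear, Speed) - 1 is discarded; Defects is fixed at 4.
Feed = -2Speed + 4  [with Speed=0]  = 4
Heat = 3Speed - 2Feed + 5  [with Speed=0, Feed=4]  = -3
Downtime = -Defects - Heat + Speed  [with Defects=4, Heat=-3, Speed=0]  = -1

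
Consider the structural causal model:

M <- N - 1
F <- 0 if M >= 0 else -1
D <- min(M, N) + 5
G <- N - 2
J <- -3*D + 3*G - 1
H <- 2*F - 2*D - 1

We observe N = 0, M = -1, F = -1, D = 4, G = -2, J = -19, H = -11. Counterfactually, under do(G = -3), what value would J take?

-22

The intervention breaks the incoming arrows to G: G <- N - 2 no longer applies, and G = -3.
M = N - 1  [with N=0]  = -1
D = min(M, N) + 5  [with M=-1, N=0]  = 4
J = -3*D + 3*G - 1  [with D=4, G=-3]  = -22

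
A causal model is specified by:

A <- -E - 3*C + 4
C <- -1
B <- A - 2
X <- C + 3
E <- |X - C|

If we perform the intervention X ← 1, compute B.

3

do(X=1) replaces the equation X <- C + 3 with the constant X = 1.
E = |X - C|  [with X=1, C=-1]  = 2
A = -E - 3*C + 4  [with E=2, C=-1]  = 5
B = A - 2  [with A=5]  = 3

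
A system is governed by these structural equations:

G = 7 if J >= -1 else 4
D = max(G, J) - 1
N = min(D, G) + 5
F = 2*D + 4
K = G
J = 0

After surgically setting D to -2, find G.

Under do(D=-2), the mechanism D = max(G, J) - 1 is discarded; D is fixed at -2.
Since G is not a descendant of the intervened variable, it is unaffected.
G = 7 if J >= -1 else 4  [with J=0]  = 7

7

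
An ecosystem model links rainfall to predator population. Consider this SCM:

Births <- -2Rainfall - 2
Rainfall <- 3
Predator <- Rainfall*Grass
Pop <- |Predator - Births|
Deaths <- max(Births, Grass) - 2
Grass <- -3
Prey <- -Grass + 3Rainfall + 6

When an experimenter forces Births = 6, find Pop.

15

Under do(Births=6), the mechanism Births <- -2Rainfall - 2 is discarded; Births is fixed at 6.
Predator = Rainfall*Grass  [with Rainfall=3, Grass=-3]  = -9
Pop = |Predator - Births|  [with Predator=-9, Births=6]  = 15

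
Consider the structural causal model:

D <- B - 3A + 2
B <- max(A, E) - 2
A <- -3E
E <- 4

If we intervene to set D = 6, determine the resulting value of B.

2

Under do(D=6), the mechanism D <- B - 3A + 2 is discarded; D is fixed at 6.
Since B is not a descendant of the intervened variable, it is unaffected.
A = -3E  [with E=4]  = -12
B = max(A, E) - 2  [with A=-12, E=4]  = 2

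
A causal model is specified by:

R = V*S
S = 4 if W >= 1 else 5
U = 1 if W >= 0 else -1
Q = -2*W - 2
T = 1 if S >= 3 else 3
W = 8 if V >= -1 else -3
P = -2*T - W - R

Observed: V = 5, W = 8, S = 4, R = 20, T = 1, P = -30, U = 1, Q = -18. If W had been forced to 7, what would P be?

Under do(W=7), the mechanism W = 8 if V >= -1 else -3 is discarded; W is fixed at 7.
S = 4 if W >= 1 else 5  [with W=7]  = 4
R = V*S  [with V=5, S=4]  = 20
T = 1 if S >= 3 else 3  [with S=4]  = 1
P = -2*T - W - R  [with T=1, W=7, R=20]  = -29

-29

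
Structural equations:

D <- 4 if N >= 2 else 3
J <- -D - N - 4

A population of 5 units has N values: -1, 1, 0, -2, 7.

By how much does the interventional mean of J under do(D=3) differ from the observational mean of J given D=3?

do(D=3) breaks D's dependence on N. With D=3 fixed, J across the units is -6, -8, -7, -5, -14, mean -8.
Conditioning on D=3 selects the 4 unit(s) with N ∈ {-1, 1, 0, -2}. Their J values: -6, -8, -7, -5. Mean = -6.5.
Difference = -8 − (-6.5) = -1.5.

-1.5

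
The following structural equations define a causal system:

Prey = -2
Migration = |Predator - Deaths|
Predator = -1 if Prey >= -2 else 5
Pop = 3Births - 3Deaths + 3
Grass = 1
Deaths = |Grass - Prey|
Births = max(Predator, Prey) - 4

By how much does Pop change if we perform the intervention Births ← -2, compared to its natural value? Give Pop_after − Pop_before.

The intervention breaks the incoming arrows to Births: Births = max(Predator, Prey) - 4 no longer applies, and Births = -2.
Deaths = |Grass - Prey|  [with Grass=1, Prey=-2]  = 3
Pop = 3Births - 3Deaths + 3  [with Births=-2, Deaths=3]  = -12
Without intervention: Predator = -1 if Prey >= -2 else 5  [with Prey=-2]  = -1; Births = max(Predator, Prey) - 4  [with Predator=-1, Prey=-2]  = -5; Deaths = |Grass - Prey|  [with Grass=1, Prey=-2]  = 3; Pop = 3Births - 3Deaths + 3  [with Births=-5, Deaths=3]  = -21.
Change = -12 − (-21) = 9.

9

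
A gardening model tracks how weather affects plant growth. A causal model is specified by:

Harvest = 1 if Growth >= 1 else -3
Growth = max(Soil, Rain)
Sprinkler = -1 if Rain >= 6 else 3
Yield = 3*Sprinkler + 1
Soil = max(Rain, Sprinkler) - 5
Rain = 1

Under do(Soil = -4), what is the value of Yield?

do(Soil=-4) replaces the equation Soil = max(Rain, Sprinkler) - 5 with the constant Soil = -4.
Yield is not downstream of the intervention, so its value is determined by the original equations.
Sprinkler = -1 if Rain >= 6 else 3  [with Rain=1]  = 3
Yield = 3*Sprinkler + 1  [with Sprinkler=3]  = 10

10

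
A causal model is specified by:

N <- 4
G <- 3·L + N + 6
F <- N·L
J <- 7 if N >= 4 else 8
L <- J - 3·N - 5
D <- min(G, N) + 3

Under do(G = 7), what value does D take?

Under do(G=7), the mechanism G <- 3·L + N + 6 is discarded; G is fixed at 7.
D = min(G, N) + 3  [with G=7, N=4]  = 7

7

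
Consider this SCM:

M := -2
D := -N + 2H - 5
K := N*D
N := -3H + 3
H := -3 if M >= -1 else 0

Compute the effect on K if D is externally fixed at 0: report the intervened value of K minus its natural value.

24

Intervening sets D = 0 and removes its equation (D := -N + 2H - 5).
H = -3 if M >= -1 else 0  [with M=-2]  = 0
N = -3H + 3  [with H=0]  = 3
K = N*D  [with N=3, D=0]  = 0
Without intervention: H = -3 if M >= -1 else 0  [with M=-2]  = 0; N = -3H + 3  [with H=0]  = 3; D = -N + 2H - 5  [with N=3, H=0]  = -8; K = N*D  [with N=3, D=-8]  = -24.
Change = 0 − (-24) = 24.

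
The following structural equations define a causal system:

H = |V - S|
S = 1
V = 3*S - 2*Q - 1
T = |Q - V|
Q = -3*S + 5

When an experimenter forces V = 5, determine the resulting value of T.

do(V=5) replaces the equation V = 3*S - 2*Q - 1 with the constant V = 5.
Q = -3*S + 5  [with S=1]  = 2
T = |Q - V|  [with Q=2, V=5]  = 3

3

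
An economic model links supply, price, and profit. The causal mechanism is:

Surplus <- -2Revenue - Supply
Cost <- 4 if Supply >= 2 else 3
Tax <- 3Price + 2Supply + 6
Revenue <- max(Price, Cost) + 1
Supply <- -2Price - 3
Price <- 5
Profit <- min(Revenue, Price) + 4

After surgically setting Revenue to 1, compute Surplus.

11

The intervention breaks the incoming arrows to Revenue: Revenue <- max(Price, Cost) + 1 no longer applies, and Revenue = 1.
Supply = -2Price - 3  [with Price=5]  = -13
Surplus = -2Revenue - Supply  [with Revenue=1, Supply=-13]  = 11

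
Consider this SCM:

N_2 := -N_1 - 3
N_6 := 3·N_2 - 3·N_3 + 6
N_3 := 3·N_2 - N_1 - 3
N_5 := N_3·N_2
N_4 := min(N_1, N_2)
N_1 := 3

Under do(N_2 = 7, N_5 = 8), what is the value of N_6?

Setting N_2 = 7, N_5 = 8 by intervention discards those variables' equations.
N_3 = 3·N_2 - N_1 - 3  [with N_2=7, N_1=3]  = 15
N_6 = 3·N_2 - 3·N_3 + 6  [with N_2=7, N_3=15]  = -18

-18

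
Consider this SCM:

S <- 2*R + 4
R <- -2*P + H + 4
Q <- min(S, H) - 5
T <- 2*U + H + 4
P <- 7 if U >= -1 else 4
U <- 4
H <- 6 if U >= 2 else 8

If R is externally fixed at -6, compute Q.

Under do(R=-6), the mechanism R <- -2*P + H + 4 is discarded; R is fixed at -6.
H = 6 if U >= 2 else 8  [with U=4]  = 6
S = 2*R + 4  [with R=-6]  = -8
Q = min(S, H) - 5  [with S=-8, H=6]  = -13

-13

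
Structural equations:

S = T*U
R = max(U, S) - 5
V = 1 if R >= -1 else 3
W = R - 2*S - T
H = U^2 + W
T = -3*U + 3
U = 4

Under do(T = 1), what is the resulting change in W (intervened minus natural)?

-90

do(T=1) replaces the equation T = -3*U + 3 with the constant T = 1.
S = T*U  [with T=1, U=4]  = 4
R = max(U, S) - 5  [with U=4, S=4]  = -1
W = R - 2*S - T  [with R=-1, S=4, T=1]  = -10
Without intervention: T = -3*U + 3  [with U=4]  = -9; S = T*U  [with T=-9, U=4]  = -36; R = max(U, S) - 5  [with U=4, S=-36]  = -1; W = R - 2*S - T  [with R=-1, S=-36, T=-9]  = 80.
Change = -10 − 80 = -90.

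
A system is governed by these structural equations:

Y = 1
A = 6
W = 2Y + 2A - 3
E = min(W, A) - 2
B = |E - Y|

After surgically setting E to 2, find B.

1

Intervening sets E = 2 and removes its equation (E = min(W, A) - 2).
B = |E - Y|  [with E=2, Y=1]  = 1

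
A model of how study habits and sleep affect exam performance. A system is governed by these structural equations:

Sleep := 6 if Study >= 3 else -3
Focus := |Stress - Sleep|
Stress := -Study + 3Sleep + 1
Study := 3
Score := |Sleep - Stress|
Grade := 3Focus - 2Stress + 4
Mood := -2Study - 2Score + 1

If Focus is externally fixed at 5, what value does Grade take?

-13

The intervention breaks the incoming arrows to Focus: Focus := |Stress - Sleep| no longer applies, and Focus = 5.
Sleep = 6 if Study >= 3 else -3  [with Study=3]  = 6
Stress = -Study + 3Sleep + 1  [with Study=3, Sleep=6]  = 16
Grade = 3Focus - 2Stress + 4  [with Focus=5, Stress=16]  = -13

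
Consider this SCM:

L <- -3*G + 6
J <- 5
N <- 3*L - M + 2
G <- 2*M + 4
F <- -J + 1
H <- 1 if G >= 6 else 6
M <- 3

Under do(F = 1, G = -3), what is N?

Setting F = 1, G = -3 by intervention discards those variables' equations.
L = -3*G + 6  [with G=-3]  = 15
N = 3*L - M + 2  [with L=15, M=3]  = 44

44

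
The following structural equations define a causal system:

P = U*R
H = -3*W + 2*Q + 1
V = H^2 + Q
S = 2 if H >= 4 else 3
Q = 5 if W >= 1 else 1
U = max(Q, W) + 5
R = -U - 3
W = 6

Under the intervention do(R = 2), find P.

22

Intervening sets R = 2 and removes its equation (R = -U - 3).
Q = 5 if W >= 1 else 1  [with W=6]  = 5
U = max(Q, W) + 5  [with Q=5, W=6]  = 11
P = U*R  [with U=11, R=2]  = 22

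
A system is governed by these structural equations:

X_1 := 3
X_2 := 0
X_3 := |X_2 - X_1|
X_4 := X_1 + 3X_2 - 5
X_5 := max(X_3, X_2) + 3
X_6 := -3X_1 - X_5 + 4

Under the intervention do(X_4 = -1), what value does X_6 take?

Under do(X_4=-1), the mechanism X_4 := X_1 + 3X_2 - 5 is discarded; X_4 is fixed at -1.
Since X_6 is not a descendant of the intervened variable, it is unaffected.
X_3 = |X_2 - X_1|  [with X_2=0, X_1=3]  = 3
X_5 = max(X_3, X_2) + 3  [with X_3=3, X_2=0]  = 6
X_6 = -3X_1 - X_5 + 4  [with X_1=3, X_5=6]  = -11

-11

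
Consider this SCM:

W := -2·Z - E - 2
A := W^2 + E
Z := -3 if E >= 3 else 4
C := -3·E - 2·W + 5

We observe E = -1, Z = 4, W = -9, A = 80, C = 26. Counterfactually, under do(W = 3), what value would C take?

2

do(W=3) replaces the equation W := -2·Z - E - 2 with the constant W = 3.
C = -3·E - 2·W + 5  [with E=-1, W=3]  = 2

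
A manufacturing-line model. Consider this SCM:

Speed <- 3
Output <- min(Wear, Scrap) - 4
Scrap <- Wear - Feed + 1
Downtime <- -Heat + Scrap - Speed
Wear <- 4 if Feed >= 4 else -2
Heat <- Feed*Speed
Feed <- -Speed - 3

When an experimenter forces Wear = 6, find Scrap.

Intervening sets Wear = 6 and removes its equation (Wear <- 4 if Feed >= 4 else -2).
Feed = -Speed - 3  [with Speed=3]  = -6
Scrap = Wear - Feed + 1  [with Wear=6, Feed=-6]  = 13

13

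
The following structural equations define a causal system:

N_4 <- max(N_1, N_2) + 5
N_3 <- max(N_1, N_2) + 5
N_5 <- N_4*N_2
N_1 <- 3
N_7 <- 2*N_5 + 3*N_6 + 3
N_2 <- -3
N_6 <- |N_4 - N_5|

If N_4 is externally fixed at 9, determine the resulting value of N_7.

57

The intervention breaks the incoming arrows to N_4: N_4 <- max(N_1, N_2) + 5 no longer applies, and N_4 = 9.
N_5 = N_4*N_2  [with N_4=9, N_2=-3]  = -27
N_6 = |N_4 - N_5|  [with N_4=9, N_5=-27]  = 36
N_7 = 2*N_5 + 3*N_6 + 3  [with N_5=-27, N_6=36]  = 57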